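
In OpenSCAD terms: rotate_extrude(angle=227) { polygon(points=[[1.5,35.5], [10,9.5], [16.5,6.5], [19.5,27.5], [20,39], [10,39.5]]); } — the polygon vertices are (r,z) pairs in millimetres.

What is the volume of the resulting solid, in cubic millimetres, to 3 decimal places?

Profile (r,z), 6 vertices: (1.5,35.5) (10,9.5) (16.5,6.5) (19.5,27.5) (20,39) (10,39.5)
edge 0: (1.5,35.5)→(10,9.5)  cross = 1.5·9.5 − 10·35.5 = -340.7500; (r_i+r_j)·cross = 11.5·-340.7500 = -3918.6250
edge 1: (10,9.5)→(16.5,6.5)  cross = 10·6.5 − 16.5·9.5 = -91.7500; (r_i+r_j)·cross = 26.5·-91.7500 = -2431.3750
edge 2: (16.5,6.5)→(19.5,27.5)  cross = 16.5·27.5 − 19.5·6.5 = 327.0000; (r_i+r_j)·cross = 36·327.0000 = 11772.0000
edge 3: (19.5,27.5)→(20,39)  cross = 19.5·39 − 20·27.5 = 210.5000; (r_i+r_j)·cross = 39.5·210.5000 = 8314.7500
edge 4: (20,39)→(10,39.5)  cross = 20·39.5 − 10·39 = 400.0000; (r_i+r_j)·cross = 30·400.0000 = 12000.0000
edge 5: (10,39.5)→(1.5,35.5)  cross = 10·35.5 − 1.5·39.5 = 295.7500; (r_i+r_j)·cross = 11.5·295.7500 = 3401.1250
Σcross = 800.7500 → A = |Σcross|/2 = 400.3750 mm²
Σ(r_i+r_j)·cross = 29137.8750 → first moment M = |Σ|/6 = 4856.3125
R_c = M/A = 4856.3125/400.3750 = 12.1294 mm
θ = 227° = 3.961897 rad
V = θ·R_c·A = 3.961897·12.1294·400.3750 = 19240.212 mm³

Volume = 19240.212 mm³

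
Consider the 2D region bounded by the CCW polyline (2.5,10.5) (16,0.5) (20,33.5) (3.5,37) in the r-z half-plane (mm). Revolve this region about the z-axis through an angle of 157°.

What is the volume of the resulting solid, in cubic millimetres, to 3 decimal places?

Volume = 13769.910 mm³

Profile (r,z), 4 vertices: (2.5,10.5) (16,0.5) (20,33.5) (3.5,37)
edge 0: (2.5,10.5)→(16,0.5)  cross = 2.5·0.5 − 16·10.5 = -166.7500; (r_i+r_j)·cross = 18.5·-166.7500 = -3084.8750
edge 1: (16,0.5)→(20,33.5)  cross = 16·33.5 − 20·0.5 = 526.0000; (r_i+r_j)·cross = 36·526.0000 = 18936.0000
edge 2: (20,33.5)→(3.5,37)  cross = 20·37 − 3.5·33.5 = 622.7500; (r_i+r_j)·cross = 23.5·622.7500 = 14634.6250
edge 3: (3.5,37)→(2.5,10.5)  cross = 3.5·10.5 − 2.5·37 = -55.7500; (r_i+r_j)·cross = 6·-55.7500 = -334.5000
Σcross = 926.2500 → A = |Σcross|/2 = 463.1250 mm²
Σ(r_i+r_j)·cross = 30151.2500 → first moment M = |Σ|/6 = 5025.2083
R_c = M/A = 5025.2083/463.1250 = 10.8507 mm
θ = 157° = 2.740167 rad
V = θ·R_c·A = 2.740167·10.8507·463.1250 = 13769.910 mm³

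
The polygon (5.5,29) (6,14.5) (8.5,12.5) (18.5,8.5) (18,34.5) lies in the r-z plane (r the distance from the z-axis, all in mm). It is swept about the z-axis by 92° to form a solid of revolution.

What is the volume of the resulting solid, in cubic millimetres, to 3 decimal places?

Profile (r,z), 5 vertices: (5.5,29) (6,14.5) (8.5,12.5) (18.5,8.5) (18,34.5)
edge 0: (5.5,29)→(6,14.5)  cross = 5.5·14.5 − 6·29 = -94.2500; (r_i+r_j)·cross = 11.5·-94.2500 = -1083.8750
edge 1: (6,14.5)→(8.5,12.5)  cross = 6·12.5 − 8.5·14.5 = -48.2500; (r_i+r_j)·cross = 14.5·-48.2500 = -699.6250
edge 2: (8.5,12.5)→(18.5,8.5)  cross = 8.5·8.5 − 18.5·12.5 = -159.0000; (r_i+r_j)·cross = 27·-159.0000 = -4293.0000
edge 3: (18.5,8.5)→(18,34.5)  cross = 18.5·34.5 − 18·8.5 = 485.2500; (r_i+r_j)·cross = 36.5·485.2500 = 17711.6250
edge 4: (18,34.5)→(5.5,29)  cross = 18·29 − 5.5·34.5 = 332.2500; (r_i+r_j)·cross = 23.5·332.2500 = 7807.8750
Σcross = 516.0000 → A = |Σcross|/2 = 258.0000 mm²
Σ(r_i+r_j)·cross = 19443.0000 → first moment M = |Σ|/6 = 3240.5000
R_c = M/A = 3240.5000/258.0000 = 12.5601 mm
θ = 92° = 1.605703 rad
V = θ·R_c·A = 1.605703·12.5601·258.0000 = 5203.280 mm³

Volume = 5203.280 mm³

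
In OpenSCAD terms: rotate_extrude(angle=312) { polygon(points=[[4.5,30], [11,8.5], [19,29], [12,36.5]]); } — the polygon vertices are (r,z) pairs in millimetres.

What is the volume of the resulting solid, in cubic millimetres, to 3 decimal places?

Volume = 12836.007 mm³

Profile (r,z), 4 vertices: (4.5,30) (11,8.5) (19,29) (12,36.5)
edge 0: (4.5,30)→(11,8.5)  cross = 4.5·8.5 − 11·30 = -291.7500; (r_i+r_j)·cross = 15.5·-291.7500 = -4522.1250
edge 1: (11,8.5)→(19,29)  cross = 11·29 − 19·8.5 = 157.5000; (r_i+r_j)·cross = 30·157.5000 = 4725.0000
edge 2: (19,29)→(12,36.5)  cross = 19·36.5 − 12·29 = 345.5000; (r_i+r_j)·cross = 31·345.5000 = 10710.5000
edge 3: (12,36.5)→(4.5,30)  cross = 12·30 − 4.5·36.5 = 195.7500; (r_i+r_j)·cross = 16.5·195.7500 = 3229.8750
Σcross = 407.0000 → A = |Σcross|/2 = 203.5000 mm²
Σ(r_i+r_j)·cross = 14143.2500 → first moment M = |Σ|/6 = 2357.2083
R_c = M/A = 2357.2083/203.5000 = 11.5833 mm
θ = 312° = 5.445427 rad
V = θ·R_c·A = 5.445427·11.5833·203.5000 = 12836.007 mm³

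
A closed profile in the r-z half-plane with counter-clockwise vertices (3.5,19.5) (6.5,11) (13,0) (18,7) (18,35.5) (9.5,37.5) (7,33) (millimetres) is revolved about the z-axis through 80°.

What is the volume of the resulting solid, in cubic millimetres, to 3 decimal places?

Volume = 6508.478 mm³

Profile (r,z), 7 vertices: (3.5,19.5) (6.5,11) (13,0) (18,7) (18,35.5) (9.5,37.5) (7,33)
edge 0: (3.5,19.5)→(6.5,11)  cross = 3.5·11 − 6.5·19.5 = -88.2500; (r_i+r_j)·cross = 10·-88.2500 = -882.5000
edge 1: (6.5,11)→(13,0)  cross = 6.5·0 − 13·11 = -143.0000; (r_i+r_j)·cross = 19.5·-143.0000 = -2788.5000
edge 2: (13,0)→(18,7)  cross = 13·7 − 18·0 = 91.0000; (r_i+r_j)·cross = 31·91.0000 = 2821.0000
edge 3: (18,7)→(18,35.5)  cross = 18·35.5 − 18·7 = 513.0000; (r_i+r_j)·cross = 36·513.0000 = 18468.0000
edge 4: (18,35.5)→(9.5,37.5)  cross = 18·37.5 − 9.5·35.5 = 337.7500; (r_i+r_j)·cross = 27.5·337.7500 = 9288.1250
edge 5: (9.5,37.5)→(7,33)  cross = 9.5·33 − 7·37.5 = 51.0000; (r_i+r_j)·cross = 16.5·51.0000 = 841.5000
edge 6: (7,33)→(3.5,19.5)  cross = 7·19.5 − 3.5·33 = 21.0000; (r_i+r_j)·cross = 10.5·21.0000 = 220.5000
Σcross = 782.5000 → A = |Σcross|/2 = 391.2500 mm²
Σ(r_i+r_j)·cross = 27968.1250 → first moment M = |Σ|/6 = 4661.3542
R_c = M/A = 4661.3542/391.2500 = 11.9140 mm
θ = 80° = 1.396263 rad
V = θ·R_c·A = 1.396263·11.9140·391.2500 = 6508.478 mm³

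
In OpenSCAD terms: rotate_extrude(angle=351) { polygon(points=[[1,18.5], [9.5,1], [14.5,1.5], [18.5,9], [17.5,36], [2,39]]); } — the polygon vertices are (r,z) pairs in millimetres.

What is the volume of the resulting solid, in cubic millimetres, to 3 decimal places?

Profile (r,z), 6 vertices: (1,18.5) (9.5,1) (14.5,1.5) (18.5,9) (17.5,36) (2,39)
edge 0: (1,18.5)→(9.5,1)  cross = 1·1 − 9.5·18.5 = -174.7500; (r_i+r_j)·cross = 10.5·-174.7500 = -1834.8750
edge 1: (9.5,1)→(14.5,1.5)  cross = 9.5·1.5 − 14.5·1 = -0.2500; (r_i+r_j)·cross = 24·-0.2500 = -6.0000
edge 2: (14.5,1.5)→(18.5,9)  cross = 14.5·9 − 18.5·1.5 = 102.7500; (r_i+r_j)·cross = 33·102.7500 = 3390.7500
edge 3: (18.5,9)→(17.5,36)  cross = 18.5·36 − 17.5·9 = 508.5000; (r_i+r_j)·cross = 36·508.5000 = 18306.0000
edge 4: (17.5,36)→(2,39)  cross = 17.5·39 − 2·36 = 610.5000; (r_i+r_j)·cross = 19.5·610.5000 = 11904.7500
edge 5: (2,39)→(1,18.5)  cross = 2·18.5 − 1·39 = -2.0000; (r_i+r_j)·cross = 3·-2.0000 = -6.0000
Σcross = 1044.7500 → A = |Σcross|/2 = 522.3750 mm²
Σ(r_i+r_j)·cross = 31754.6250 → first moment M = |Σ|/6 = 5292.4375
R_c = M/A = 5292.4375/522.3750 = 10.1315 mm
θ = 351° = 6.126106 rad
V = θ·R_c·A = 6.126106·10.1315·522.3750 = 32422.031 mm³

Volume = 32422.031 mm³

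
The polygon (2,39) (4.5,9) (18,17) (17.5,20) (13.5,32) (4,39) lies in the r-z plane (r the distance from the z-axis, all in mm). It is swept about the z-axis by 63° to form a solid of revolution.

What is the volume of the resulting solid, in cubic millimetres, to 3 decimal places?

Volume = 2877.725 mm³

Profile (r,z), 6 vertices: (2,39) (4.5,9) (18,17) (17.5,20) (13.5,32) (4,39)
edge 0: (2,39)→(4.5,9)  cross = 2·9 − 4.5·39 = -157.5000; (r_i+r_j)·cross = 6.5·-157.5000 = -1023.7500
edge 1: (4.5,9)→(18,17)  cross = 4.5·17 − 18·9 = -85.5000; (r_i+r_j)·cross = 22.5·-85.5000 = -1923.7500
edge 2: (18,17)→(17.5,20)  cross = 18·20 − 17.5·17 = 62.5000; (r_i+r_j)·cross = 35.5·62.5000 = 2218.7500
edge 3: (17.5,20)→(13.5,32)  cross = 17.5·32 − 13.5·20 = 290.0000; (r_i+r_j)·cross = 31·290.0000 = 8990.0000
edge 4: (13.5,32)→(4,39)  cross = 13.5·39 − 4·32 = 398.5000; (r_i+r_j)·cross = 17.5·398.5000 = 6973.7500
edge 5: (4,39)→(2,39)  cross = 4·39 − 2·39 = 78.0000; (r_i+r_j)·cross = 6·78.0000 = 468.0000
Σcross = 586.0000 → A = |Σcross|/2 = 293.0000 mm²
Σ(r_i+r_j)·cross = 15703.0000 → first moment M = |Σ|/6 = 2617.1667
R_c = M/A = 2617.1667/293.0000 = 8.9323 mm
θ = 63° = 1.099557 rad
V = θ·R_c·A = 1.099557·8.9323·293.0000 = 2877.725 mm³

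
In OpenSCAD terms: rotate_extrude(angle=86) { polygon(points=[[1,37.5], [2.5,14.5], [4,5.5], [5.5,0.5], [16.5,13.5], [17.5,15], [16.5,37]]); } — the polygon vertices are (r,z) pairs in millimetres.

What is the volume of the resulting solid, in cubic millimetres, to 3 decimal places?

Profile (r,z), 7 vertices: (1,37.5) (2.5,14.5) (4,5.5) (5.5,0.5) (16.5,13.5) (17.5,15) (16.5,37)
edge 0: (1,37.5)→(2.5,14.5)  cross = 1·14.5 − 2.5·37.5 = -79.2500; (r_i+r_j)·cross = 3.5·-79.2500 = -277.3750
edge 1: (2.5,14.5)→(4,5.5)  cross = 2.5·5.5 − 4·14.5 = -44.2500; (r_i+r_j)·cross = 6.5·-44.2500 = -287.6250
edge 2: (4,5.5)→(5.5,0.5)  cross = 4·0.5 − 5.5·5.5 = -28.2500; (r_i+r_j)·cross = 9.5·-28.2500 = -268.3750
edge 3: (5.5,0.5)→(16.5,13.5)  cross = 5.5·13.5 − 16.5·0.5 = 66.0000; (r_i+r_j)·cross = 22·66.0000 = 1452.0000
edge 4: (16.5,13.5)→(17.5,15)  cross = 16.5·15 − 17.5·13.5 = 11.2500; (r_i+r_j)·cross = 34·11.2500 = 382.5000
edge 5: (17.5,15)→(16.5,37)  cross = 17.5·37 − 16.5·15 = 400.0000; (r_i+r_j)·cross = 34·400.0000 = 13600.0000
edge 6: (16.5,37)→(1,37.5)  cross = 16.5·37.5 − 1·37 = 581.7500; (r_i+r_j)·cross = 17.5·581.7500 = 10180.6250
Σcross = 907.2500 → A = |Σcross|/2 = 453.6250 mm²
Σ(r_i+r_j)·cross = 24781.7500 → first moment M = |Σ|/6 = 4130.2917
R_c = M/A = 4130.2917/453.6250 = 9.1051 mm
θ = 86° = 1.500983 rad
V = θ·R_c·A = 1.500983·9.1051·453.6250 = 6199.498 mm³

Volume = 6199.498 mm³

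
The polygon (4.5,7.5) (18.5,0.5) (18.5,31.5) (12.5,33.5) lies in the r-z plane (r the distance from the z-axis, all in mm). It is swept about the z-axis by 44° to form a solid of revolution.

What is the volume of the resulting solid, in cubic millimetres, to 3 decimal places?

Volume = 3086.754 mm³

Profile (r,z), 4 vertices: (4.5,7.5) (18.5,0.5) (18.5,31.5) (12.5,33.5)
edge 0: (4.5,7.5)→(18.5,0.5)  cross = 4.5·0.5 − 18.5·7.5 = -136.5000; (r_i+r_j)·cross = 23·-136.5000 = -3139.5000
edge 1: (18.5,0.5)→(18.5,31.5)  cross = 18.5·31.5 − 18.5·0.5 = 573.5000; (r_i+r_j)·cross = 37·573.5000 = 21219.5000
edge 2: (18.5,31.5)→(12.5,33.5)  cross = 18.5·33.5 − 12.5·31.5 = 226.0000; (r_i+r_j)·cross = 31·226.0000 = 7006.0000
edge 3: (12.5,33.5)→(4.5,7.5)  cross = 12.5·7.5 − 4.5·33.5 = -57.0000; (r_i+r_j)·cross = 17·-57.0000 = -969.0000
Σcross = 606.0000 → A = |Σcross|/2 = 303.0000 mm²
Σ(r_i+r_j)·cross = 24117.0000 → first moment M = |Σ|/6 = 4019.5000
R_c = M/A = 4019.5000/303.0000 = 13.2657 mm
θ = 44° = 0.767945 rad
V = θ·R_c·A = 0.767945·13.2657·303.0000 = 3086.754 mm³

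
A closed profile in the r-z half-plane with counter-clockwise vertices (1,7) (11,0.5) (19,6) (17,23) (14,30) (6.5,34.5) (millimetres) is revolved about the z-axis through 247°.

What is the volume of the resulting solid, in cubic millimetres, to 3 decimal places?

Volume = 17711.952 mm³

Profile (r,z), 6 vertices: (1,7) (11,0.5) (19,6) (17,23) (14,30) (6.5,34.5)
edge 0: (1,7)→(11,0.5)  cross = 1·0.5 − 11·7 = -76.5000; (r_i+r_j)·cross = 12·-76.5000 = -918.0000
edge 1: (11,0.5)→(19,6)  cross = 11·6 − 19·0.5 = 56.5000; (r_i+r_j)·cross = 30·56.5000 = 1695.0000
edge 2: (19,6)→(17,23)  cross = 19·23 − 17·6 = 335.0000; (r_i+r_j)·cross = 36·335.0000 = 12060.0000
edge 3: (17,23)→(14,30)  cross = 17·30 − 14·23 = 188.0000; (r_i+r_j)·cross = 31·188.0000 = 5828.0000
edge 4: (14,30)→(6.5,34.5)  cross = 14·34.5 − 6.5·30 = 288.0000; (r_i+r_j)·cross = 20.5·288.0000 = 5904.0000
edge 5: (6.5,34.5)→(1,7)  cross = 6.5·7 − 1·34.5 = 11.0000; (r_i+r_j)·cross = 7.5·11.0000 = 82.5000
Σcross = 802.0000 → A = |Σcross|/2 = 401.0000 mm²
Σ(r_i+r_j)·cross = 24651.5000 → first moment M = |Σ|/6 = 4108.5833
R_c = M/A = 4108.5833/401.0000 = 10.2458 mm
θ = 247° = 4.310963 rad
V = θ·R_c·A = 4.310963·10.2458·401.0000 = 17711.952 mm³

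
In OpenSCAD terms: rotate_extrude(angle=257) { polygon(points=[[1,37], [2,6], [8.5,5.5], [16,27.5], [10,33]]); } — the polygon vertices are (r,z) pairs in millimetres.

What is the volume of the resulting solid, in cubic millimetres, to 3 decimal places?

Profile (r,z), 5 vertices: (1,37) (2,6) (8.5,5.5) (16,27.5) (10,33)
edge 0: (1,37)→(2,6)  cross = 1·6 − 2·37 = -68.0000; (r_i+r_j)·cross = 3·-68.0000 = -204.0000
edge 1: (2,6)→(8.5,5.5)  cross = 2·5.5 − 8.5·6 = -40.0000; (r_i+r_j)·cross = 10.5·-40.0000 = -420.0000
edge 2: (8.5,5.5)→(16,27.5)  cross = 8.5·27.5 − 16·5.5 = 145.7500; (r_i+r_j)·cross = 24.5·145.7500 = 3570.8750
edge 3: (16,27.5)→(10,33)  cross = 16·33 − 10·27.5 = 253.0000; (r_i+r_j)·cross = 26·253.0000 = 6578.0000
edge 4: (10,33)→(1,37)  cross = 10·37 − 1·33 = 337.0000; (r_i+r_j)·cross = 11·337.0000 = 3707.0000
Σcross = 627.7500 → A = |Σcross|/2 = 313.8750 mm²
Σ(r_i+r_j)·cross = 13231.8750 → first moment M = |Σ|/6 = 2205.3125
R_c = M/A = 2205.3125/313.8750 = 7.0261 mm
θ = 257° = 4.485496 rad
V = θ·R_c·A = 4.485496·7.0261·313.8750 = 9891.921 mm³

Volume = 9891.921 mm³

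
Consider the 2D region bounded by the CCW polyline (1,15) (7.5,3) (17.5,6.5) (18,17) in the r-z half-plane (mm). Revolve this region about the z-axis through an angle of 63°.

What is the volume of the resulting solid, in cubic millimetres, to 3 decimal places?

Profile (r,z), 4 vertices: (1,15) (7.5,3) (17.5,6.5) (18,17)
edge 0: (1,15)→(7.5,3)  cross = 1·3 − 7.5·15 = -109.5000; (r_i+r_j)·cross = 8.5·-109.5000 = -930.7500
edge 1: (7.5,3)→(17.5,6.5)  cross = 7.5·6.5 − 17.5·3 = -3.7500; (r_i+r_j)·cross = 25·-3.7500 = -93.7500
edge 2: (17.5,6.5)→(18,17)  cross = 17.5·17 − 18·6.5 = 180.5000; (r_i+r_j)·cross = 35.5·180.5000 = 6407.7500
edge 3: (18,17)→(1,15)  cross = 18·15 − 1·17 = 253.0000; (r_i+r_j)·cross = 19·253.0000 = 4807.0000
Σcross = 320.2500 → A = |Σcross|/2 = 160.1250 mm²
Σ(r_i+r_j)·cross = 10190.2500 → first moment M = |Σ|/6 = 1698.3750
R_c = M/A = 1698.3750/160.1250 = 10.6066 mm
θ = 63° = 1.099557 rad
V = θ·R_c·A = 1.099557·10.6066·160.1250 = 1867.461 mm³

Volume = 1867.461 mm³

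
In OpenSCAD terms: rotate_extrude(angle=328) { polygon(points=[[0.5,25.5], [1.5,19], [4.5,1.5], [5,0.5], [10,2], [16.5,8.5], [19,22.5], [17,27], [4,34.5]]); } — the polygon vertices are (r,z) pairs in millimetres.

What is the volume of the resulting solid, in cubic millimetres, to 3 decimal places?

Volume = 22345.453 mm³

Profile (r,z), 9 vertices: (0.5,25.5) (1.5,19) (4.5,1.5) (5,0.5) (10,2) (16.5,8.5) (19,22.5) (17,27) (4,34.5)
edge 0: (0.5,25.5)→(1.5,19)  cross = 0.5·19 − 1.5·25.5 = -28.7500; (r_i+r_j)·cross = 2·-28.7500 = -57.5000
edge 1: (1.5,19)→(4.5,1.5)  cross = 1.5·1.5 − 4.5·19 = -83.2500; (r_i+r_j)·cross = 6·-83.2500 = -499.5000
edge 2: (4.5,1.5)→(5,0.5)  cross = 4.5·0.5 − 5·1.5 = -5.2500; (r_i+r_j)·cross = 9.5·-5.2500 = -49.8750
edge 3: (5,0.5)→(10,2)  cross = 5·2 − 10·0.5 = 5.0000; (r_i+r_j)·cross = 15·5.0000 = 75.0000
edge 4: (10,2)→(16.5,8.5)  cross = 10·8.5 − 16.5·2 = 52.0000; (r_i+r_j)·cross = 26.5·52.0000 = 1378.0000
edge 5: (16.5,8.5)→(19,22.5)  cross = 16.5·22.5 − 19·8.5 = 209.7500; (r_i+r_j)·cross = 35.5·209.7500 = 7446.1250
edge 6: (19,22.5)→(17,27)  cross = 19·27 − 17·22.5 = 130.5000; (r_i+r_j)·cross = 36·130.5000 = 4698.0000
edge 7: (17,27)→(4,34.5)  cross = 17·34.5 − 4·27 = 478.5000; (r_i+r_j)·cross = 21·478.5000 = 10048.5000
edge 8: (4,34.5)→(0.5,25.5)  cross = 4·25.5 − 0.5·34.5 = 84.7500; (r_i+r_j)·cross = 4.5·84.7500 = 381.3750
Σcross = 843.2500 → A = |Σcross|/2 = 421.6250 mm²
Σ(r_i+r_j)·cross = 23420.1250 → first moment M = |Σ|/6 = 3903.3542
R_c = M/A = 3903.3542/421.6250 = 9.2579 mm
θ = 328° = 5.724680 rad
V = θ·R_c·A = 5.724680·9.2579·421.6250 = 22345.453 mm³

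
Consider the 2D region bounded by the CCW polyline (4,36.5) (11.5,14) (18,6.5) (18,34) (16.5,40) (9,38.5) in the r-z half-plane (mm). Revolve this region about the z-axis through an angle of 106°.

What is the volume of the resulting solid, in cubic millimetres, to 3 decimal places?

Profile (r,z), 6 vertices: (4,36.5) (11.5,14) (18,6.5) (18,34) (16.5,40) (9,38.5)
edge 0: (4,36.5)→(11.5,14)  cross = 4·14 − 11.5·36.5 = -363.7500; (r_i+r_j)·cross = 15.5·-363.7500 = -5638.1250
edge 1: (11.5,14)→(18,6.5)  cross = 11.5·6.5 − 18·14 = -177.2500; (r_i+r_j)·cross = 29.5·-177.2500 = -5228.8750
edge 2: (18,6.5)→(18,34)  cross = 18·34 − 18·6.5 = 495.0000; (r_i+r_j)·cross = 36·495.0000 = 17820.0000
edge 3: (18,34)→(16.5,40)  cross = 18·40 − 16.5·34 = 159.0000; (r_i+r_j)·cross = 34.5·159.0000 = 5485.5000
edge 4: (16.5,40)→(9,38.5)  cross = 16.5·38.5 − 9·40 = 275.2500; (r_i+r_j)·cross = 25.5·275.2500 = 7018.8750
edge 5: (9,38.5)→(4,36.5)  cross = 9·36.5 − 4·38.5 = 174.5000; (r_i+r_j)·cross = 13·174.5000 = 2268.5000
Σcross = 562.7500 → A = |Σcross|/2 = 281.3750 mm²
Σ(r_i+r_j)·cross = 21725.8750 → first moment M = |Σ|/6 = 3620.9792
R_c = M/A = 3620.9792/281.3750 = 12.8689 mm
θ = 106° = 1.850049 rad
V = θ·R_c·A = 1.850049·12.8689·281.3750 = 6698.989 mm³

Volume = 6698.989 mm³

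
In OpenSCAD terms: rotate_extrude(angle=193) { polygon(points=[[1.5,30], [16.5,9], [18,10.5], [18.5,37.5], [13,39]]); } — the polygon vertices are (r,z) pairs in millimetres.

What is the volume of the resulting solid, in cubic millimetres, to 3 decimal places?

Profile (r,z), 5 vertices: (1.5,30) (16.5,9) (18,10.5) (18.5,37.5) (13,39)
edge 0: (1.5,30)→(16.5,9)  cross = 1.5·9 − 16.5·30 = -481.5000; (r_i+r_j)·cross = 18·-481.5000 = -8667.0000
edge 1: (16.5,9)→(18,10.5)  cross = 16.5·10.5 − 18·9 = 11.2500; (r_i+r_j)·cross = 34.5·11.2500 = 388.1250
edge 2: (18,10.5)→(18.5,37.5)  cross = 18·37.5 − 18.5·10.5 = 480.7500; (r_i+r_j)·cross = 36.5·480.7500 = 17547.3750
edge 3: (18.5,37.5)→(13,39)  cross = 18.5·39 − 13·37.5 = 234.0000; (r_i+r_j)·cross = 31.5·234.0000 = 7371.0000
edge 4: (13,39)→(1.5,30)  cross = 13·30 − 1.5·39 = 331.5000; (r_i+r_j)·cross = 14.5·331.5000 = 4806.7500
Σcross = 576.0000 → A = |Σcross|/2 = 288.0000 mm²
Σ(r_i+r_j)·cross = 21446.2500 → first moment M = |Σ|/6 = 3574.3750
R_c = M/A = 3574.3750/288.0000 = 12.4110 mm
θ = 193° = 3.368485 rad
V = θ·R_c·A = 3.368485·12.4110·288.0000 = 12040.230 mm³

Volume = 12040.230 mm³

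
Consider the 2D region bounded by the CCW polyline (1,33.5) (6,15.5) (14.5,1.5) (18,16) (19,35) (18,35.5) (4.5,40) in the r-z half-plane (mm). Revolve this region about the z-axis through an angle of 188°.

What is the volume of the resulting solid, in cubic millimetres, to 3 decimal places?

Profile (r,z), 7 vertices: (1,33.5) (6,15.5) (14.5,1.5) (18,16) (19,35) (18,35.5) (4.5,40)
edge 0: (1,33.5)→(6,15.5)  cross = 1·15.5 − 6·33.5 = -185.5000; (r_i+r_j)·cross = 7·-185.5000 = -1298.5000
edge 1: (6,15.5)→(14.5,1.5)  cross = 6·1.5 − 14.5·15.5 = -215.7500; (r_i+r_j)·cross = 20.5·-215.7500 = -4422.8750
edge 2: (14.5,1.5)→(18,16)  cross = 14.5·16 − 18·1.5 = 205.0000; (r_i+r_j)·cross = 32.5·205.0000 = 6662.5000
edge 3: (18,16)→(19,35)  cross = 18·35 − 19·16 = 326.0000; (r_i+r_j)·cross = 37·326.0000 = 12062.0000
edge 4: (19,35)→(18,35.5)  cross = 19·35.5 − 18·35 = 44.5000; (r_i+r_j)·cross = 37·44.5000 = 1646.5000
edge 5: (18,35.5)→(4.5,40)  cross = 18·40 − 4.5·35.5 = 560.2500; (r_i+r_j)·cross = 22.5·560.2500 = 12605.6250
edge 6: (4.5,40)→(1,33.5)  cross = 4.5·33.5 − 1·40 = 110.7500; (r_i+r_j)·cross = 5.5·110.7500 = 609.1250
Σcross = 845.2500 → A = |Σcross|/2 = 422.6250 mm²
Σ(r_i+r_j)·cross = 27864.3750 → first moment M = |Σ|/6 = 4644.0625
R_c = M/A = 4644.0625/422.6250 = 10.9886 mm
θ = 188° = 3.281219 rad
V = θ·R_c·A = 3.281219·10.9886·422.6250 = 15238.186 mm³

Volume = 15238.186 mm³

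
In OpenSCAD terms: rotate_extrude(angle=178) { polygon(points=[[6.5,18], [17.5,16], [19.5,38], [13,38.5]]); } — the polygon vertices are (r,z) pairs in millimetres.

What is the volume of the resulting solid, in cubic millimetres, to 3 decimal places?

Profile (r,z), 4 vertices: (6.5,18) (17.5,16) (19.5,38) (13,38.5)
edge 0: (6.5,18)→(17.5,16)  cross = 6.5·16 − 17.5·18 = -211.0000; (r_i+r_j)·cross = 24·-211.0000 = -5064.0000
edge 1: (17.5,16)→(19.5,38)  cross = 17.5·38 − 19.5·16 = 353.0000; (r_i+r_j)·cross = 37·353.0000 = 13061.0000
edge 2: (19.5,38)→(13,38.5)  cross = 19.5·38.5 − 13·38 = 256.7500; (r_i+r_j)·cross = 32.5·256.7500 = 8344.3750
edge 3: (13,38.5)→(6.5,18)  cross = 13·18 − 6.5·38.5 = -16.2500; (r_i+r_j)·cross = 19.5·-16.2500 = -316.8750
Σcross = 382.5000 → A = |Σcross|/2 = 191.2500 mm²
Σ(r_i+r_j)·cross = 16024.5000 → first moment M = |Σ|/6 = 2670.7500
R_c = M/A = 2670.7500/191.2500 = 13.9647 mm
θ = 178° = 3.106686 rad
V = θ·R_c·A = 3.106686·13.9647·191.2500 = 8297.182 mm³

Volume = 8297.182 mm³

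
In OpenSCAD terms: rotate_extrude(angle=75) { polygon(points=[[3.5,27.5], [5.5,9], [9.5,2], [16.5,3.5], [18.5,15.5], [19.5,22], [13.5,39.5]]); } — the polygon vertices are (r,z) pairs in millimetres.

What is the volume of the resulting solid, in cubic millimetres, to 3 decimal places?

Profile (r,z), 7 vertices: (3.5,27.5) (5.5,9) (9.5,2) (16.5,3.5) (18.5,15.5) (19.5,22) (13.5,39.5)
edge 0: (3.5,27.5)→(5.5,9)  cross = 3.5·9 − 5.5·27.5 = -119.7500; (r_i+r_j)·cross = 9·-119.7500 = -1077.7500
edge 1: (5.5,9)→(9.5,2)  cross = 5.5·2 − 9.5·9 = -74.5000; (r_i+r_j)·cross = 15·-74.5000 = -1117.5000
edge 2: (9.5,2)→(16.5,3.5)  cross = 9.5·3.5 − 16.5·2 = 0.2500; (r_i+r_j)·cross = 26·0.2500 = 6.5000
edge 3: (16.5,3.5)→(18.5,15.5)  cross = 16.5·15.5 − 18.5·3.5 = 191.0000; (r_i+r_j)·cross = 35·191.0000 = 6685.0000
edge 4: (18.5,15.5)→(19.5,22)  cross = 18.5·22 − 19.5·15.5 = 104.7500; (r_i+r_j)·cross = 38·104.7500 = 3980.5000
edge 5: (19.5,22)→(13.5,39.5)  cross = 19.5·39.5 − 13.5·22 = 473.2500; (r_i+r_j)·cross = 33·473.2500 = 15617.2500
edge 6: (13.5,39.5)→(3.5,27.5)  cross = 13.5·27.5 − 3.5·39.5 = 233.0000; (r_i+r_j)·cross = 17·233.0000 = 3961.0000
Σcross = 808.0000 → A = |Σcross|/2 = 404.0000 mm²
Σ(r_i+r_j)·cross = 28055.0000 → first moment M = |Σ|/6 = 4675.8333
R_c = M/A = 4675.8333/404.0000 = 11.5738 mm
θ = 75° = 1.308997 rad
V = θ·R_c·A = 1.308997·11.5738·404.0000 = 6120.652 mm³

Volume = 6120.652 mm³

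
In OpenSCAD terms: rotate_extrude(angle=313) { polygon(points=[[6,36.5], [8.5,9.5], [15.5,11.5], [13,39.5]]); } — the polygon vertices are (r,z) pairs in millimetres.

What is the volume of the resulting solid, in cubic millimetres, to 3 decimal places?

Volume = 11691.247 mm³

Profile (r,z), 4 vertices: (6,36.5) (8.5,9.5) (15.5,11.5) (13,39.5)
edge 0: (6,36.5)→(8.5,9.5)  cross = 6·9.5 − 8.5·36.5 = -253.2500; (r_i+r_j)·cross = 14.5·-253.2500 = -3672.1250
edge 1: (8.5,9.5)→(15.5,11.5)  cross = 8.5·11.5 − 15.5·9.5 = -49.5000; (r_i+r_j)·cross = 24·-49.5000 = -1188.0000
edge 2: (15.5,11.5)→(13,39.5)  cross = 15.5·39.5 − 13·11.5 = 462.7500; (r_i+r_j)·cross = 28.5·462.7500 = 13188.3750
edge 3: (13,39.5)→(6,36.5)  cross = 13·36.5 − 6·39.5 = 237.5000; (r_i+r_j)·cross = 19·237.5000 = 4512.5000
Σcross = 397.5000 → A = |Σcross|/2 = 198.7500 mm²
Σ(r_i+r_j)·cross = 12840.7500 → first moment M = |Σ|/6 = 2140.1250
R_c = M/A = 2140.1250/198.7500 = 10.7679 mm
θ = 313° = 5.462881 rad
V = θ·R_c·A = 5.462881·10.7679·198.7500 = 11691.247 mm³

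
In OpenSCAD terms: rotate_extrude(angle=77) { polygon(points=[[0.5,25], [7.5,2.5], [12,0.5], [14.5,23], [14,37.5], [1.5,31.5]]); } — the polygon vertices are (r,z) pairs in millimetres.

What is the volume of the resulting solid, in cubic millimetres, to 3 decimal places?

Profile (r,z), 6 vertices: (0.5,25) (7.5,2.5) (12,0.5) (14.5,23) (14,37.5) (1.5,31.5)
edge 0: (0.5,25)→(7.5,2.5)  cross = 0.5·2.5 − 7.5·25 = -186.2500; (r_i+r_j)·cross = 8·-186.2500 = -1490.0000
edge 1: (7.5,2.5)→(12,0.5)  cross = 7.5·0.5 − 12·2.5 = -26.2500; (r_i+r_j)·cross = 19.5·-26.2500 = -511.8750
edge 2: (12,0.5)→(14.5,23)  cross = 12·23 − 14.5·0.5 = 268.7500; (r_i+r_j)·cross = 26.5·268.7500 = 7121.8750
edge 3: (14.5,23)→(14,37.5)  cross = 14.5·37.5 − 14·23 = 221.7500; (r_i+r_j)·cross = 28.5·221.7500 = 6319.8750
edge 4: (14,37.5)→(1.5,31.5)  cross = 14·31.5 − 1.5·37.5 = 384.7500; (r_i+r_j)·cross = 15.5·384.7500 = 5963.6250
edge 5: (1.5,31.5)→(0.5,25)  cross = 1.5·25 − 0.5·31.5 = 21.7500; (r_i+r_j)·cross = 2·21.7500 = 43.5000
Σcross = 684.5000 → A = |Σcross|/2 = 342.2500 mm²
Σ(r_i+r_j)·cross = 17447.0000 → first moment M = |Σ|/6 = 2907.8333
R_c = M/A = 2907.8333/342.2500 = 8.4962 mm
θ = 77° = 1.343904 rad
V = θ·R_c·A = 1.343904·8.4962·342.2500 = 3907.847 mm³

Volume = 3907.847 mm³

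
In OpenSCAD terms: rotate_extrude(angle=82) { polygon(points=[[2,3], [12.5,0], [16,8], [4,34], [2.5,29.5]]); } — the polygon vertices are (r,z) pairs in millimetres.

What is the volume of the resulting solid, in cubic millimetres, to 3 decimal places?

Volume = 2988.521 mm³

Profile (r,z), 5 vertices: (2,3) (12.5,0) (16,8) (4,34) (2.5,29.5)
edge 0: (2,3)→(12.5,0)  cross = 2·0 − 12.5·3 = -37.5000; (r_i+r_j)·cross = 14.5·-37.5000 = -543.7500
edge 1: (12.5,0)→(16,8)  cross = 12.5·8 − 16·0 = 100.0000; (r_i+r_j)·cross = 28.5·100.0000 = 2850.0000
edge 2: (16,8)→(4,34)  cross = 16·34 − 4·8 = 512.0000; (r_i+r_j)·cross = 20·512.0000 = 10240.0000
edge 3: (4,34)→(2.5,29.5)  cross = 4·29.5 − 2.5·34 = 33.0000; (r_i+r_j)·cross = 6.5·33.0000 = 214.5000
edge 4: (2.5,29.5)→(2,3)  cross = 2.5·3 − 2·29.5 = -51.5000; (r_i+r_j)·cross = 4.5·-51.5000 = -231.7500
Σcross = 556.0000 → A = |Σcross|/2 = 278.0000 mm²
Σ(r_i+r_j)·cross = 12529.0000 → first moment M = |Σ|/6 = 2088.1667
R_c = M/A = 2088.1667/278.0000 = 7.5114 mm
θ = 82° = 1.431170 rad
V = θ·R_c·A = 1.431170·7.5114·278.0000 = 2988.521 mm³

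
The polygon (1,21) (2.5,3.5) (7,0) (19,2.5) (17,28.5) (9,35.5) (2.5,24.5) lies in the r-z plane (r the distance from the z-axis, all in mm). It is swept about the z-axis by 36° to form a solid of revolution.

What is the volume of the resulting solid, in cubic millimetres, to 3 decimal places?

Profile (r,z), 7 vertices: (1,21) (2.5,3.5) (7,0) (19,2.5) (17,28.5) (9,35.5) (2.5,24.5)
edge 0: (1,21)→(2.5,3.5)  cross = 1·3.5 − 2.5·21 = -49.0000; (r_i+r_j)·cross = 3.5·-49.0000 = -171.5000
edge 1: (2.5,3.5)→(7,0)  cross = 2.5·0 − 7·3.5 = -24.5000; (r_i+r_j)·cross = 9.5·-24.5000 = -232.7500
edge 2: (7,0)→(19,2.5)  cross = 7·2.5 − 19·0 = 17.5000; (r_i+r_j)·cross = 26·17.5000 = 455.0000
edge 3: (19,2.5)→(17,28.5)  cross = 19·28.5 − 17·2.5 = 499.0000; (r_i+r_j)·cross = 36·499.0000 = 17964.0000
edge 4: (17,28.5)→(9,35.5)  cross = 17·35.5 − 9·28.5 = 347.0000; (r_i+r_j)·cross = 26·347.0000 = 9022.0000
edge 5: (9,35.5)→(2.5,24.5)  cross = 9·24.5 − 2.5·35.5 = 131.7500; (r_i+r_j)·cross = 11.5·131.7500 = 1515.1250
edge 6: (2.5,24.5)→(1,21)  cross = 2.5·21 − 1·24.5 = 28.0000; (r_i+r_j)·cross = 3.5·28.0000 = 98.0000
Σcross = 949.7500 → A = |Σcross|/2 = 474.8750 mm²
Σ(r_i+r_j)·cross = 28649.8750 → first moment M = |Σ|/6 = 4774.9792
R_c = M/A = 4774.9792/474.8750 = 10.0552 mm
θ = 36° = 0.628319 rad
V = θ·R_c·A = 0.628319·10.0552·474.8750 = 3000.208 mm³

Volume = 3000.208 mm³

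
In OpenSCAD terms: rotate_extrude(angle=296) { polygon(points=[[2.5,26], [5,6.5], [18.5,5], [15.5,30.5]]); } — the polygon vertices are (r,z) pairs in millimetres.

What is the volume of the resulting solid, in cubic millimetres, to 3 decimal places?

Volume = 16651.872 mm³

Profile (r,z), 4 vertices: (2.5,26) (5,6.5) (18.5,5) (15.5,30.5)
edge 0: (2.5,26)→(5,6.5)  cross = 2.5·6.5 − 5·26 = -113.7500; (r_i+r_j)·cross = 7.5·-113.7500 = -853.1250
edge 1: (5,6.5)→(18.5,5)  cross = 5·5 − 18.5·6.5 = -95.2500; (r_i+r_j)·cross = 23.5·-95.2500 = -2238.3750
edge 2: (18.5,5)→(15.5,30.5)  cross = 18.5·30.5 − 15.5·5 = 486.7500; (r_i+r_j)·cross = 34·486.7500 = 16549.5000
edge 3: (15.5,30.5)→(2.5,26)  cross = 15.5·26 − 2.5·30.5 = 326.7500; (r_i+r_j)·cross = 18·326.7500 = 5881.5000
Σcross = 604.5000 → A = |Σcross|/2 = 302.2500 mm²
Σ(r_i+r_j)·cross = 19339.5000 → first moment M = |Σ|/6 = 3223.2500
R_c = M/A = 3223.2500/302.2500 = 10.6642 mm
θ = 296° = 5.166175 rad
V = θ·R_c·A = 5.166175·10.6642·302.2500 = 16651.872 mm³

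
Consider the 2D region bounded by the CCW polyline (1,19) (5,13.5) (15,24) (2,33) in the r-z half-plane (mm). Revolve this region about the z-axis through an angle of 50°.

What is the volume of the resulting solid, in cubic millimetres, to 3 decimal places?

Profile (r,z), 4 vertices: (1,19) (5,13.5) (15,24) (2,33)
edge 0: (1,19)→(5,13.5)  cross = 1·13.5 − 5·19 = -81.5000; (r_i+r_j)·cross = 6·-81.5000 = -489.0000
edge 1: (5,13.5)→(15,24)  cross = 5·24 − 15·13.5 = -82.5000; (r_i+r_j)·cross = 20·-82.5000 = -1650.0000
edge 2: (15,24)→(2,33)  cross = 15·33 − 2·24 = 447.0000; (r_i+r_j)·cross = 17·447.0000 = 7599.0000
edge 3: (2,33)→(1,19)  cross = 2·19 − 1·33 = 5.0000; (r_i+r_j)·cross = 3·5.0000 = 15.0000
Σcross = 288.0000 → A = |Σcross|/2 = 144.0000 mm²
Σ(r_i+r_j)·cross = 5475.0000 → first moment M = |Σ|/6 = 912.5000
R_c = M/A = 912.5000/144.0000 = 6.3368 mm
θ = 50° = 0.872665 rad
V = θ·R_c·A = 0.872665·6.3368·144.0000 = 796.306 mm³

Volume = 796.306 mm³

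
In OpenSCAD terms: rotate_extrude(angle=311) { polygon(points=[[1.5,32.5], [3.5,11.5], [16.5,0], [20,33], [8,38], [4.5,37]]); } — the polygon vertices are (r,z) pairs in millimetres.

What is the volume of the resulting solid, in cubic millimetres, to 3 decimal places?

Profile (r,z), 6 vertices: (1.5,32.5) (3.5,11.5) (16.5,0) (20,33) (8,38) (4.5,37)
edge 0: (1.5,32.5)→(3.5,11.5)  cross = 1.5·11.5 − 3.5·32.5 = -96.5000; (r_i+r_j)·cross = 5·-96.5000 = -482.5000
edge 1: (3.5,11.5)→(16.5,0)  cross = 3.5·0 − 16.5·11.5 = -189.7500; (r_i+r_j)·cross = 20·-189.7500 = -3795.0000
edge 2: (16.5,0)→(20,33)  cross = 16.5·33 − 20·0 = 544.5000; (r_i+r_j)·cross = 36.5·544.5000 = 19874.2500
edge 3: (20,33)→(8,38)  cross = 20·38 − 8·33 = 496.0000; (r_i+r_j)·cross = 28·496.0000 = 13888.0000
edge 4: (8,38)→(4.5,37)  cross = 8·37 − 4.5·38 = 125.0000; (r_i+r_j)·cross = 12.5·125.0000 = 1562.5000
edge 5: (4.5,37)→(1.5,32.5)  cross = 4.5·32.5 − 1.5·37 = 90.7500; (r_i+r_j)·cross = 6·90.7500 = 544.5000
Σcross = 970.0000 → A = |Σcross|/2 = 485.0000 mm²
Σ(r_i+r_j)·cross = 31591.7500 → first moment M = |Σ|/6 = 5265.2917
R_c = M/A = 5265.2917/485.0000 = 10.8563 mm
θ = 311° = 5.427974 rad
V = θ·R_c·A = 5.427974·10.8563·485.0000 = 28579.866 mm³

Volume = 28579.866 mm³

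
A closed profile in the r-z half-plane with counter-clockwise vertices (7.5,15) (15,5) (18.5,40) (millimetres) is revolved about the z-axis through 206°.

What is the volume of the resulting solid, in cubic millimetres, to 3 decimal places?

Volume = 7309.104 mm³

Profile (r,z), 3 vertices: (7.5,15) (15,5) (18.5,40)
edge 0: (7.5,15)→(15,5)  cross = 7.5·5 − 15·15 = -187.5000; (r_i+r_j)·cross = 22.5·-187.5000 = -4218.7500
edge 1: (15,5)→(18.5,40)  cross = 15·40 − 18.5·5 = 507.5000; (r_i+r_j)·cross = 33.5·507.5000 = 17001.2500
edge 2: (18.5,40)→(7.5,15)  cross = 18.5·15 − 7.5·40 = -22.5000; (r_i+r_j)·cross = 26·-22.5000 = -585.0000
Σcross = 297.5000 → A = |Σcross|/2 = 148.7500 mm²
Σ(r_i+r_j)·cross = 12197.5000 → first moment M = |Σ|/6 = 2032.9167
R_c = M/A = 2032.9167/148.7500 = 13.6667 mm
θ = 206° = 3.595378 rad
V = θ·R_c·A = 3.595378·13.6667·148.7500 = 7309.104 mm³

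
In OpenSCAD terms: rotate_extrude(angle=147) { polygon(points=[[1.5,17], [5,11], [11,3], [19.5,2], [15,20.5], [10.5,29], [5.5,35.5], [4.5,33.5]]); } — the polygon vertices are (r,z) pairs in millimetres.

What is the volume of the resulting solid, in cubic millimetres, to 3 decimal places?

Volume = 8090.299 mm³

Profile (r,z), 8 vertices: (1.5,17) (5,11) (11,3) (19.5,2) (15,20.5) (10.5,29) (5.5,35.5) (4.5,33.5)
edge 0: (1.5,17)→(5,11)  cross = 1.5·11 − 5·17 = -68.5000; (r_i+r_j)·cross = 6.5·-68.5000 = -445.2500
edge 1: (5,11)→(11,3)  cross = 5·3 − 11·11 = -106.0000; (r_i+r_j)·cross = 16·-106.0000 = -1696.0000
edge 2: (11,3)→(19.5,2)  cross = 11·2 − 19.5·3 = -36.5000; (r_i+r_j)·cross = 30.5·-36.5000 = -1113.2500
edge 3: (19.5,2)→(15,20.5)  cross = 19.5·20.5 − 15·2 = 369.7500; (r_i+r_j)·cross = 34.5·369.7500 = 12756.3750
edge 4: (15,20.5)→(10.5,29)  cross = 15·29 − 10.5·20.5 = 219.7500; (r_i+r_j)·cross = 25.5·219.7500 = 5603.6250
edge 5: (10.5,29)→(5.5,35.5)  cross = 10.5·35.5 − 5.5·29 = 213.2500; (r_i+r_j)·cross = 16·213.2500 = 3412.0000
edge 6: (5.5,35.5)→(4.5,33.5)  cross = 5.5·33.5 − 4.5·35.5 = 24.5000; (r_i+r_j)·cross = 10·24.5000 = 245.0000
edge 7: (4.5,33.5)→(1.5,17)  cross = 4.5·17 − 1.5·33.5 = 26.2500; (r_i+r_j)·cross = 6·26.2500 = 157.5000
Σcross = 642.5000 → A = |Σcross|/2 = 321.2500 mm²
Σ(r_i+r_j)·cross = 18920.0000 → first moment M = |Σ|/6 = 3153.3333
R_c = M/A = 3153.3333/321.2500 = 9.8158 mm
θ = 147° = 2.565634 rad
V = θ·R_c·A = 2.565634·9.8158·321.2500 = 8090.299 mm³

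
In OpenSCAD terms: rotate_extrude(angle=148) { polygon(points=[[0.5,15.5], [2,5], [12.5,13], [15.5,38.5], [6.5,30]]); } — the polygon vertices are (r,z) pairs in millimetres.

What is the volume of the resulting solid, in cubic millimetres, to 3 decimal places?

Volume = 5406.079 mm³

Profile (r,z), 5 vertices: (0.5,15.5) (2,5) (12.5,13) (15.5,38.5) (6.5,30)
edge 0: (0.5,15.5)→(2,5)  cross = 0.5·5 − 2·15.5 = -28.5000; (r_i+r_j)·cross = 2.5·-28.5000 = -71.2500
edge 1: (2,5)→(12.5,13)  cross = 2·13 − 12.5·5 = -36.5000; (r_i+r_j)·cross = 14.5·-36.5000 = -529.2500
edge 2: (12.5,13)→(15.5,38.5)  cross = 12.5·38.5 − 15.5·13 = 279.7500; (r_i+r_j)·cross = 28·279.7500 = 7833.0000
edge 3: (15.5,38.5)→(6.5,30)  cross = 15.5·30 − 6.5·38.5 = 214.7500; (r_i+r_j)·cross = 22·214.7500 = 4724.5000
edge 4: (6.5,30)→(0.5,15.5)  cross = 6.5·15.5 − 0.5·30 = 85.7500; (r_i+r_j)·cross = 7·85.7500 = 600.2500
Σcross = 515.2500 → A = |Σcross|/2 = 257.6250 mm²
Σ(r_i+r_j)·cross = 12557.2500 → first moment M = |Σ|/6 = 2092.8750
R_c = M/A = 2092.8750/257.6250 = 8.1237 mm
θ = 148° = 2.583087 rad
V = θ·R_c·A = 2.583087·8.1237·257.6250 = 5406.079 mm³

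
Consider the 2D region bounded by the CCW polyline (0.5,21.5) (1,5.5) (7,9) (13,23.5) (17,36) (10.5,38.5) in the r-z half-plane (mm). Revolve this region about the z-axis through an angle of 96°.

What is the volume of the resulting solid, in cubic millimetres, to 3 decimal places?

Profile (r,z), 6 vertices: (0.5,21.5) (1,5.5) (7,9) (13,23.5) (17,36) (10.5,38.5)
edge 0: (0.5,21.5)→(1,5.5)  cross = 0.5·5.5 − 1·21.5 = -18.7500; (r_i+r_j)·cross = 1.5·-18.7500 = -28.1250
edge 1: (1,5.5)→(7,9)  cross = 1·9 − 7·5.5 = -29.5000; (r_i+r_j)·cross = 8·-29.5000 = -236.0000
edge 2: (7,9)→(13,23.5)  cross = 7·23.5 − 13·9 = 47.5000; (r_i+r_j)·cross = 20·47.5000 = 950.0000
edge 3: (13,23.5)→(17,36)  cross = 13·36 − 17·23.5 = 68.5000; (r_i+r_j)·cross = 30·68.5000 = 2055.0000
edge 4: (17,36)→(10.5,38.5)  cross = 17·38.5 − 10.5·36 = 276.5000; (r_i+r_j)·cross = 27.5·276.5000 = 7603.7500
edge 5: (10.5,38.5)→(0.5,21.5)  cross = 10.5·21.5 − 0.5·38.5 = 206.5000; (r_i+r_j)·cross = 11·206.5000 = 2271.5000
Σcross = 550.7500 → A = |Σcross|/2 = 275.3750 mm²
Σ(r_i+r_j)·cross = 12616.1250 → first moment M = |Σ|/6 = 2102.6875
R_c = M/A = 2102.6875/275.3750 = 7.6357 mm
θ = 96° = 1.675516 rad
V = θ·R_c·A = 1.675516·7.6357·275.3750 = 3523.087 mm³

Volume = 3523.087 mm³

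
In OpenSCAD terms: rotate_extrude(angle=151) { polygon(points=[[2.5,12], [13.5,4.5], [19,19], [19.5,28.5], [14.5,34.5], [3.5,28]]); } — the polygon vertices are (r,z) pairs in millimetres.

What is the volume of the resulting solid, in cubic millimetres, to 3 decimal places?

Profile (r,z), 6 vertices: (2.5,12) (13.5,4.5) (19,19) (19.5,28.5) (14.5,34.5) (3.5,28)
edge 0: (2.5,12)→(13.5,4.5)  cross = 2.5·4.5 − 13.5·12 = -150.7500; (r_i+r_j)·cross = 16·-150.7500 = -2412.0000
edge 1: (13.5,4.5)→(19,19)  cross = 13.5·19 − 19·4.5 = 171.0000; (r_i+r_j)·cross = 32.5·171.0000 = 5557.5000
edge 2: (19,19)→(19.5,28.5)  cross = 19·28.5 − 19.5·19 = 171.0000; (r_i+r_j)·cross = 38.5·171.0000 = 6583.5000
edge 3: (19.5,28.5)→(14.5,34.5)  cross = 19.5·34.5 − 14.5·28.5 = 259.5000; (r_i+r_j)·cross = 34·259.5000 = 8823.0000
edge 4: (14.5,34.5)→(3.5,28)  cross = 14.5·28 − 3.5·34.5 = 285.2500; (r_i+r_j)·cross = 18·285.2500 = 5134.5000
edge 5: (3.5,28)→(2.5,12)  cross = 3.5·12 − 2.5·28 = -28.0000; (r_i+r_j)·cross = 6·-28.0000 = -168.0000
Σcross = 708.0000 → A = |Σcross|/2 = 354.0000 mm²
Σ(r_i+r_j)·cross = 23518.5000 → first moment M = |Σ|/6 = 3919.7500
R_c = M/A = 3919.7500/354.0000 = 11.0727 mm
θ = 151° = 2.635447 rad
V = θ·R_c·A = 2.635447·11.0727·354.0000 = 10330.294 mm³

Volume = 10330.294 mm³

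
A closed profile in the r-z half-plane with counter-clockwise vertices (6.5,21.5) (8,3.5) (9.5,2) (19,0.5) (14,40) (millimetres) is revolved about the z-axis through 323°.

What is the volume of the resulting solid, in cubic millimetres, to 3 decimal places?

Volume = 20929.720 mm³

Profile (r,z), 5 vertices: (6.5,21.5) (8,3.5) (9.5,2) (19,0.5) (14,40)
edge 0: (6.5,21.5)→(8,3.5)  cross = 6.5·3.5 − 8·21.5 = -149.2500; (r_i+r_j)·cross = 14.5·-149.2500 = -2164.1250
edge 1: (8,3.5)→(9.5,2)  cross = 8·2 − 9.5·3.5 = -17.2500; (r_i+r_j)·cross = 17.5·-17.2500 = -301.8750
edge 2: (9.5,2)→(19,0.5)  cross = 9.5·0.5 − 19·2 = -33.2500; (r_i+r_j)·cross = 28.5·-33.2500 = -947.6250
edge 3: (19,0.5)→(14,40)  cross = 19·40 − 14·0.5 = 753.0000; (r_i+r_j)·cross = 33·753.0000 = 24849.0000
edge 4: (14,40)→(6.5,21.5)  cross = 14·21.5 − 6.5·40 = 41.0000; (r_i+r_j)·cross = 20.5·41.0000 = 840.5000
Σcross = 594.2500 → A = |Σcross|/2 = 297.1250 mm²
Σ(r_i+r_j)·cross = 22275.8750 → first moment M = |Σ|/6 = 3712.6458
R_c = M/A = 3712.6458/297.1250 = 12.4952 mm
θ = 323° = 5.637413 rad
V = θ·R_c·A = 5.637413·12.4952·297.1250 = 20929.720 mm³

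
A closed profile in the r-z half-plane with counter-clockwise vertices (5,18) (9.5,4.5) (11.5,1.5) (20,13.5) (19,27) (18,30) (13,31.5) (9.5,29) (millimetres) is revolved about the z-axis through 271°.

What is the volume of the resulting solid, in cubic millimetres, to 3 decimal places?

Volume = 17959.605 mm³

Profile (r,z), 8 vertices: (5,18) (9.5,4.5) (11.5,1.5) (20,13.5) (19,27) (18,30) (13,31.5) (9.5,29)
edge 0: (5,18)→(9.5,4.5)  cross = 5·4.5 − 9.5·18 = -148.5000; (r_i+r_j)·cross = 14.5·-148.5000 = -2153.2500
edge 1: (9.5,4.5)→(11.5,1.5)  cross = 9.5·1.5 − 11.5·4.5 = -37.5000; (r_i+r_j)·cross = 21·-37.5000 = -787.5000
edge 2: (11.5,1.5)→(20,13.5)  cross = 11.5·13.5 − 20·1.5 = 125.2500; (r_i+r_j)·cross = 31.5·125.2500 = 3945.3750
edge 3: (20,13.5)→(19,27)  cross = 20·27 − 19·13.5 = 283.5000; (r_i+r_j)·cross = 39·283.5000 = 11056.5000
edge 4: (19,27)→(18,30)  cross = 19·30 − 18·27 = 84.0000; (r_i+r_j)·cross = 37·84.0000 = 3108.0000
edge 5: (18,30)→(13,31.5)  cross = 18·31.5 − 13·30 = 177.0000; (r_i+r_j)·cross = 31·177.0000 = 5487.0000
edge 6: (13,31.5)→(9.5,29)  cross = 13·29 − 9.5·31.5 = 77.7500; (r_i+r_j)·cross = 22.5·77.7500 = 1749.3750
edge 7: (9.5,29)→(5,18)  cross = 9.5·18 − 5·29 = 26.0000; (r_i+r_j)·cross = 14.5·26.0000 = 377.0000
Σcross = 587.5000 → A = |Σcross|/2 = 293.7500 mm²
Σ(r_i+r_j)·cross = 22782.5000 → first moment M = |Σ|/6 = 3797.0833
R_c = M/A = 3797.0833/293.7500 = 12.9262 mm
θ = 271° = 4.729842 rad
V = θ·R_c·A = 4.729842·12.9262·293.7500 = 17959.605 mm³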